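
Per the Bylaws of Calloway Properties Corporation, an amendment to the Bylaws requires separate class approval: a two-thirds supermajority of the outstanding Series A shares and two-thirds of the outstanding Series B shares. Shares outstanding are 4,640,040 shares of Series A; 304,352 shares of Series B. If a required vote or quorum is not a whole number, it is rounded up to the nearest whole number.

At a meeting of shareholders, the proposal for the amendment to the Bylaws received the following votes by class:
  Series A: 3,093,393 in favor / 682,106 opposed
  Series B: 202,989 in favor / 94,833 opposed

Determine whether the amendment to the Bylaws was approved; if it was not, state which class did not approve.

Approved — every class gave the required vote.

Series A: 2/3 of 4640040 = 3093360; 3,093,360 required, 3,093,393 in favor — approved.
Series B: 2/3 of 304352 = 202901.33, rounded up to 202902; 202,902 required, 202,989 in favor — approved.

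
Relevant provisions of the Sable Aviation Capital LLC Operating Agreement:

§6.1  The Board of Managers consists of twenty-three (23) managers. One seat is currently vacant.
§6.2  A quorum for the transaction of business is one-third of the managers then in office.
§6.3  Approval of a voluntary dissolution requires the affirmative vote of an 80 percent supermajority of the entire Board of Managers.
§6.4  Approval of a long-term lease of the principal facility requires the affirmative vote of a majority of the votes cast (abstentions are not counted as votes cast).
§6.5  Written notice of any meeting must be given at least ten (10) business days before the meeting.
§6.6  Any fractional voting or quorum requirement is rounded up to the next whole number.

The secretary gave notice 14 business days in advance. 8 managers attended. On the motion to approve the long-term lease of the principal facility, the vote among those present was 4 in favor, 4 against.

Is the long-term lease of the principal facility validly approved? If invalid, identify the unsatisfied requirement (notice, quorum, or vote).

Notice: 14 business days given; 10 required (14 ≥ 10). Satisfied.
Quorum: 8 present; quorum is 8. Satisfied.
Vote: the long-term lease of the principal facility requires a majority of the votes cast (8). A majority of 8 is 5, so 5 affirmative votes are needed; 4 voted in favor. Not satisfied.

Invalid — vote requirement not satisfied.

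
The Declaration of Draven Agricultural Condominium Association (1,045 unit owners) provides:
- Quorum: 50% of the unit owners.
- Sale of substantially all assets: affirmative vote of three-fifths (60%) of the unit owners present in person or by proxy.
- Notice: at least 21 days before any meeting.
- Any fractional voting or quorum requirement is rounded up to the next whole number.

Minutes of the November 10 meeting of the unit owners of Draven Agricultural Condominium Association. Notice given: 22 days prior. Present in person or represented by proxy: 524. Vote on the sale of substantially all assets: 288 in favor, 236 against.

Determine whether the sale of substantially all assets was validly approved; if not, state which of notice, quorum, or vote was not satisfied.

Notice: 22 days given; 21 required. Satisfied.
Quorum: 50% of 1,045 = 522.50, rounded up to 523; 524 present. Satisfied.
Vote: requires three-fifths of those present (524); 3/5 of 524 = 314.40, rounded up to 315, so 315 needed; 288 in favor. Not satisfied.

Invalid — vote requirement not satisfied.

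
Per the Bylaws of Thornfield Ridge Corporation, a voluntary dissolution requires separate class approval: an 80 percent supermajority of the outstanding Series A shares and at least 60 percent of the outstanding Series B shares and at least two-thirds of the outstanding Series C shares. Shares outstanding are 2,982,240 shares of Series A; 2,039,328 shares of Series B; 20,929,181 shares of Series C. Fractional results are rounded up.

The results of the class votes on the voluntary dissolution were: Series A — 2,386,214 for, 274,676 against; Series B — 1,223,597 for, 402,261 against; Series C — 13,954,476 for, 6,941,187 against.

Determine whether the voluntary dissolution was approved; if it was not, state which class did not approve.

Approved — every class gave the required vote.

Series A: 4/5 of 2982240 = 2385792; 2,385,792 required, 2,386,214 in favor — approved.
Series B: 3/5 of 2039328 = 1223596.80, rounded up to 1223597; 1,223,597 required, 1,223,597 in favor — approved.
Series C: 2/3 of 20929181 = 13952787.33, rounded up to 13952788; 13,952,788 required, 13,954,476 in favor — approved.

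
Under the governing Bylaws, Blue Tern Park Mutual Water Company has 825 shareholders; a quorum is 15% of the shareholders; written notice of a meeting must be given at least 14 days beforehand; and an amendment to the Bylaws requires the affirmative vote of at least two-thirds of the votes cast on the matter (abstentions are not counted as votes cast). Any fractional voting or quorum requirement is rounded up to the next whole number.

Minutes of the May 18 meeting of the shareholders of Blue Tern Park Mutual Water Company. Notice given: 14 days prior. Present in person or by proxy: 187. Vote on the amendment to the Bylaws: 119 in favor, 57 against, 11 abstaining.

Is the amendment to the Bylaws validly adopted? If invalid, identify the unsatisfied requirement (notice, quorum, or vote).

Notice: 14 days given; 14 required. Satisfied.
Quorum: 15% of 825 = 123.75, rounded up to 124; 187 present. Satisfied.
Vote: requires two-thirds of the votes cast (187 − 11 abstaining = 176); 2/3 of 176 = 117.33, rounded up to 118, so 118 needed; 119 in favor. Satisfied.

Valid — all requirements satisfied.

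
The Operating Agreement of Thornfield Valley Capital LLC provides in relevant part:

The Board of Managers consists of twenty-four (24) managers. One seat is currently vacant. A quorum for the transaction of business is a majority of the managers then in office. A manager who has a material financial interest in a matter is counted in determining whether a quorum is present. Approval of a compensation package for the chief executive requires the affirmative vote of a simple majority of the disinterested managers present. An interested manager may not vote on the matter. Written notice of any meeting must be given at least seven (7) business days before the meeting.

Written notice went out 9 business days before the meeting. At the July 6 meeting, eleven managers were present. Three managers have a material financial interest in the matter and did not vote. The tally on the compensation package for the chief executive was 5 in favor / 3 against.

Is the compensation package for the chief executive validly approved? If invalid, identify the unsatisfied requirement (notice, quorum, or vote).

Invalid — quorum requirement not satisfied.

Notice: 9 business days given; 7 required (9 ≥ 7). Satisfied.
Quorum: 11 present (interested managers count toward quorum); quorum is 12. Not satisfied.
Vote: the compensation package for the chief executive requires a majority of the disinterested managers present (11 − 3 = 8). A majority of 8 is 5, so 5 affirmative votes are needed; 5 voted in favor. Satisfied. (Moot — without a quorum no business can be validly transacted.)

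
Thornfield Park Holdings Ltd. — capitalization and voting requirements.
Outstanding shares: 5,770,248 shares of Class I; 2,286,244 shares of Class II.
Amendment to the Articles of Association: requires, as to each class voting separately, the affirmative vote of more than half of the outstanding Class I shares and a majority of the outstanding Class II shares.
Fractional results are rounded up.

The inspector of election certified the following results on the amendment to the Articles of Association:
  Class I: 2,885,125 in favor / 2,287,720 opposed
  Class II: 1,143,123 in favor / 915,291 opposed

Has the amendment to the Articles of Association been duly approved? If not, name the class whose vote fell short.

Class I: a majority of 5770248 is 2885125; 2,885,125 required, 2,885,125 in favor — approved.
Class II: a majority of 2286244 is 1143123; 1,143,123 required, 1,143,123 in favor — approved.

Approved — every class gave the required vote.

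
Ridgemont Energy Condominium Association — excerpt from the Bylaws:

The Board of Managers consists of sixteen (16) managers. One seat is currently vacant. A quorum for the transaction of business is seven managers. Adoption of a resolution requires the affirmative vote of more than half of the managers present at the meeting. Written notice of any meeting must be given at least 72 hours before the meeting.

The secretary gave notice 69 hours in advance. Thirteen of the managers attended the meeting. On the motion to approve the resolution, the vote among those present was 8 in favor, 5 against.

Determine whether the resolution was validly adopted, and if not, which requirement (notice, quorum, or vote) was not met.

Invalid — notice requirement not satisfied.

Notice: 69 hours given; 72 required (69 < 72). Not satisfied.
Quorum: 13 present; quorum is 7. Satisfied.
Vote: the resolution requires a majority of the managers present (13). A majority of 13 is 7, so 7 affirmative votes are needed; 8 voted in favor. Satisfied.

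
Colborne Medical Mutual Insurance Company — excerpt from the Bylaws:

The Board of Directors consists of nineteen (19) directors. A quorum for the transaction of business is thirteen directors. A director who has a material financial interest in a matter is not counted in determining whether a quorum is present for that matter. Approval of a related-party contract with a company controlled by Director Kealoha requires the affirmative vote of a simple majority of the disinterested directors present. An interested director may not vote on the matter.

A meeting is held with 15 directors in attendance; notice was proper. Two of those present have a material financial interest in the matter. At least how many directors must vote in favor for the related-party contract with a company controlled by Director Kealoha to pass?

The related-party contract with a company controlled by Director Kealoha requires a majority of the disinterested directors present (15 − 2 = 13).
A majority of 13 is 7.

7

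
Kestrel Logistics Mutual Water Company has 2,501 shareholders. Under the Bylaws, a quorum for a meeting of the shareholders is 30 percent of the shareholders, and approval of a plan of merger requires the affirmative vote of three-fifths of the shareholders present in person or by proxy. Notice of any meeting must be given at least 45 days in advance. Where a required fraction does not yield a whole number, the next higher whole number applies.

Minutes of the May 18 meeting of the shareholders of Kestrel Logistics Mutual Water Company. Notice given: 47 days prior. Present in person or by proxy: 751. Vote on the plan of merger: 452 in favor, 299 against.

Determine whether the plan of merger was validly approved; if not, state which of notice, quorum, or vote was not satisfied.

Valid — all requirements satisfied.

Notice: 47 days given; 45 required. Satisfied.
Quorum: 30% of 2,501 = 750.30, rounded up to 751; 751 present. Satisfied.
Vote: requires three-fifths of those present (751); 3/5 of 751 = 450.60, rounded up to 451, so 451 needed; 452 in favor. Satisfied.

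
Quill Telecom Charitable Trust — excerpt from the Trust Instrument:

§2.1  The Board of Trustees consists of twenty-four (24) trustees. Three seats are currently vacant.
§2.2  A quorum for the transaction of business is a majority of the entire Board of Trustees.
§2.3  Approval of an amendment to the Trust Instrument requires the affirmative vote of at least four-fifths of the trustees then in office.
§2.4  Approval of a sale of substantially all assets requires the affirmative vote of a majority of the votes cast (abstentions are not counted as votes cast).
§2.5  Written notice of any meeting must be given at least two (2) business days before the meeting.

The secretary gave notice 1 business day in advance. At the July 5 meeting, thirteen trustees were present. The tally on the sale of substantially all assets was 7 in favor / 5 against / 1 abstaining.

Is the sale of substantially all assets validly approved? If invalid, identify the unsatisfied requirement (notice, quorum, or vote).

Notice: 1 business day given; 2 required (1 < 2). Not satisfied.
Quorum: 13 present; quorum is 13. Satisfied.
Vote: the sale of substantially all assets requires a majority of the votes cast (13 present − 1 abstaining = 12). A majority of 12 is 7, so 7 affirmative votes are needed; 7 voted in favor. Satisfied.

Invalid — notice requirement not satisfied.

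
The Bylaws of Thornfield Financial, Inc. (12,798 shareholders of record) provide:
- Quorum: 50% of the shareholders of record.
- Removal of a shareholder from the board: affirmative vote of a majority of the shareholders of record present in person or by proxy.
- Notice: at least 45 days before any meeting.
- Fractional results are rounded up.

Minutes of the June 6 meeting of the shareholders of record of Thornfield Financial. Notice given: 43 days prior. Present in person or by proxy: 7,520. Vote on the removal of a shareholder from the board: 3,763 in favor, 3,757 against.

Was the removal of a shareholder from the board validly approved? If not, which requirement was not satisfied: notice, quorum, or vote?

Notice: 43 days given; 45 required. Not satisfied.
Quorum: 50% of 12,798 = 6,399; 7,520 present. Satisfied.
Vote: requires a majority of those present (7,520); a majority of 7520 is 3761, so 3,761 needed; 3,763 in favor. Satisfied.

Invalid — notice requirement not satisfied.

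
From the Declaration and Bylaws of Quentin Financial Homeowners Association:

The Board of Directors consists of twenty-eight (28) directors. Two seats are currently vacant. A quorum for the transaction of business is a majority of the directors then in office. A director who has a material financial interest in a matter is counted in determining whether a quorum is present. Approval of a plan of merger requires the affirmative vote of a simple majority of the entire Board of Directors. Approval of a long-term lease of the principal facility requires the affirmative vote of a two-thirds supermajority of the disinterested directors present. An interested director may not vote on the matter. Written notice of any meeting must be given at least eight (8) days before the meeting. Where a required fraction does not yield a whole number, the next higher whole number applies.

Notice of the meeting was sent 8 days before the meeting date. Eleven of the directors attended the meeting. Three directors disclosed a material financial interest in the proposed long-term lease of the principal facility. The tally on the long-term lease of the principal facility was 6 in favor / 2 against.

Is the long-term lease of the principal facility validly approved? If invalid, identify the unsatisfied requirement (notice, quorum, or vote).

Invalid — quorum requirement not satisfied.

Notice: 8 days given; 8 required (8 ≥ 8). Satisfied.
Quorum: 11 present (interested directors count toward quorum); quorum is 14. Not satisfied.
Vote: the long-term lease of the principal facility requires two-thirds of the disinterested directors present (11 − 3 = 8). 2/3 of 8 = 5.33, rounded up to 6, so 6 affirmative votes are needed; 6 voted in favor. Satisfied. (Moot — without a quorum no business can be validly transacted.)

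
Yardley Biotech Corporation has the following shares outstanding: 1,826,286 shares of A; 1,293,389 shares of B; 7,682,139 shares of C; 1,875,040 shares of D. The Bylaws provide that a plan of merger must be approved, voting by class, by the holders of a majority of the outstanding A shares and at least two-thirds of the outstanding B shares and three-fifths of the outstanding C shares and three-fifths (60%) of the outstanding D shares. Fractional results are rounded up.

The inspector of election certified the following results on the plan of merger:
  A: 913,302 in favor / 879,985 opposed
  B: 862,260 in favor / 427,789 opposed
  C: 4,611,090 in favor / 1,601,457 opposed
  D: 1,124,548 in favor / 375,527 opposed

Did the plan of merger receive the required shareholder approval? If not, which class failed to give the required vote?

Not approved — the D shares did not give the required vote.

A: a majority of 1826286 is 913144; 913,144 required, 913,302 in favor — approved.
B: 2/3 of 1293389 = 862259.33, rounded up to 862260; 862,260 required, 862,260 in favor — approved.
C: 3/5 of 7682139 = 4609283.40, rounded up to 4609284; 4,609,284 required, 4,611,090 in favor — approved.
D: 3/5 of 1875040 = 1125024; 1,125,024 required, 1,124,548 in favor — not approved.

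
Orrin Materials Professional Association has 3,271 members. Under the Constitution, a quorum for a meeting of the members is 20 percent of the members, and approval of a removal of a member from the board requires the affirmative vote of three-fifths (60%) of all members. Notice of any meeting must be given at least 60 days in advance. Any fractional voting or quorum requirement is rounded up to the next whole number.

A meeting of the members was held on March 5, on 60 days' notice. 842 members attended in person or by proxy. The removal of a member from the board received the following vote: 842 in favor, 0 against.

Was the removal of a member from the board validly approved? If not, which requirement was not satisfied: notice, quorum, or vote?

Notice: 60 days given; 60 required. Satisfied.
Quorum: 20% of 3,271 = 654.20, rounded up to 655; 842 present. Satisfied.
Vote: requires three-fifths of all members (3,271); 3/5 of 3271 = 1962.60, rounded up to 1963, so 1,963 needed; 842 in favor. Not satisfied.

Invalid — vote requirement not satisfied.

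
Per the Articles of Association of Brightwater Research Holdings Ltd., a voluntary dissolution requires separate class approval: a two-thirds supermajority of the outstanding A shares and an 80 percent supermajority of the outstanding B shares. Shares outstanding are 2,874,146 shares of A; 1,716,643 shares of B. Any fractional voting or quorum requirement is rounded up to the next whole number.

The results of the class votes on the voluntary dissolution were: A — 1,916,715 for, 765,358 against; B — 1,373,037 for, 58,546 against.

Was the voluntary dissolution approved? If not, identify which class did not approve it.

Not approved — the B shares did not give the required vote.

A: 2/3 of 2874146 = 1916097.33, rounded up to 1916098; 1,916,098 required, 1,916,715 in favor — approved.
B: 4/5 of 1716643 = 1373314.40, rounded up to 1373315; 1,373,315 required, 1,373,037 in favor — not approved.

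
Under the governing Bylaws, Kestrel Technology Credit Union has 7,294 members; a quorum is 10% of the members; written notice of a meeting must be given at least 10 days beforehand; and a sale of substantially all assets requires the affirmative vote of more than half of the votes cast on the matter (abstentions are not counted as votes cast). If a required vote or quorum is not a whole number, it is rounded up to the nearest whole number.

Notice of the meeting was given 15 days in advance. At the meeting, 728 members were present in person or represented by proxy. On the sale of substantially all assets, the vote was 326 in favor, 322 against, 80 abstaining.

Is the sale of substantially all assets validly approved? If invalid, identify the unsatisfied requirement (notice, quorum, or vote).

Invalid — quorum requirement not satisfied.

Notice: 15 days given; 10 required. Satisfied.
Quorum: 10% of 7,294 = 729.40, rounded up to 730; 728 present. Not satisfied.
Vote: requires a majority of the votes cast (728 − 80 abstaining = 648); a majority of 648 is 325, so 325 needed; 326 in favor. Satisfied.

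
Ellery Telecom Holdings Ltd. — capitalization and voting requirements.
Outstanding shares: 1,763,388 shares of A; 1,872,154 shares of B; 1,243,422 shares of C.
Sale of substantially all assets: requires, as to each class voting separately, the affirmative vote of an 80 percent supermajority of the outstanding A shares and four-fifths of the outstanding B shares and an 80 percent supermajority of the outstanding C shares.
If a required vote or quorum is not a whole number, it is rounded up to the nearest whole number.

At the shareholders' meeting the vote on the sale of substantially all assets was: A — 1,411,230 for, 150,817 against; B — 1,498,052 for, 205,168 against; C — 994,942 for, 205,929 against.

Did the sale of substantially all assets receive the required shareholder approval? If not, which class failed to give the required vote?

Approved — every class gave the required vote.

A: 4/5 of 1763388 = 1410710.40, rounded up to 1410711; 1,410,711 required, 1,411,230 in favor — approved.
B: 4/5 of 1872154 = 1497723.20, rounded up to 1497724; 1,497,724 required, 1,498,052 in favor — approved.
C: 4/5 of 1243422 = 994737.60, rounded up to 994738; 994,738 required, 994,942 in favor — approved.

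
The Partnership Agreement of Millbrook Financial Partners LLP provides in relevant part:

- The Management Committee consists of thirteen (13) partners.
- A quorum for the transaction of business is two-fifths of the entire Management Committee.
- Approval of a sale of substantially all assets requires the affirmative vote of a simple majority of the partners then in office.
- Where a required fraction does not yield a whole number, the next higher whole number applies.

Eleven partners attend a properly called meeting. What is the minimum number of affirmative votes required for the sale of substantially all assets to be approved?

The sale of substantially all assets requires a majority of the partners then in office (13).
A majority of 13 is 7.

7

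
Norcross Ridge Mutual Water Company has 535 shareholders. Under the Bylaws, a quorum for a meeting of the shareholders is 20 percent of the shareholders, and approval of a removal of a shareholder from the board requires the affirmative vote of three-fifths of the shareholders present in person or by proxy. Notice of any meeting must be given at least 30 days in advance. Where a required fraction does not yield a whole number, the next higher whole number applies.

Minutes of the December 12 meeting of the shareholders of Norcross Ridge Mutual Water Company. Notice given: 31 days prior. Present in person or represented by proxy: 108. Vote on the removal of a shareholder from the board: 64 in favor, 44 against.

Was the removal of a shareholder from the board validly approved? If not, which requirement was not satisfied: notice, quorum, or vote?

Invalid — vote requirement not satisfied.

Notice: 31 days given; 30 required. Satisfied.
Quorum: 20% of 535 = 107; 108 present. Satisfied.
Vote: requires three-fifths of those present (108); 3/5 of 108 = 64.80, rounded up to 65, so 65 needed; 64 in favor. Not satisfied.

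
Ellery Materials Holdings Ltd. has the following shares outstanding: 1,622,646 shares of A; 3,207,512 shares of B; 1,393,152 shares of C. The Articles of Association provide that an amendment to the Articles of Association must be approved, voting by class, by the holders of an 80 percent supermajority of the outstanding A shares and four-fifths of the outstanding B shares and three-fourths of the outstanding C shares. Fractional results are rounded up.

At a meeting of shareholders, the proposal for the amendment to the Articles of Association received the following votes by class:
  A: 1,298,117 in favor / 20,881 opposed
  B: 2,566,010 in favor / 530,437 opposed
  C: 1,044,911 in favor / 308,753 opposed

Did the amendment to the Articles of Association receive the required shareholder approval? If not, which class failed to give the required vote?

A: 4/5 of 1622646 = 1298116.80, rounded up to 1298117; 1,298,117 required, 1,298,117 in favor — approved.
B: 4/5 of 3207512 = 2566009.60, rounded up to 2566010; 2,566,010 required, 2,566,010 in favor — approved.
C: 3/4 of 1393152 = 1044864; 1,044,864 required, 1,044,911 in favor — approved.

Approved — every class gave the required vote.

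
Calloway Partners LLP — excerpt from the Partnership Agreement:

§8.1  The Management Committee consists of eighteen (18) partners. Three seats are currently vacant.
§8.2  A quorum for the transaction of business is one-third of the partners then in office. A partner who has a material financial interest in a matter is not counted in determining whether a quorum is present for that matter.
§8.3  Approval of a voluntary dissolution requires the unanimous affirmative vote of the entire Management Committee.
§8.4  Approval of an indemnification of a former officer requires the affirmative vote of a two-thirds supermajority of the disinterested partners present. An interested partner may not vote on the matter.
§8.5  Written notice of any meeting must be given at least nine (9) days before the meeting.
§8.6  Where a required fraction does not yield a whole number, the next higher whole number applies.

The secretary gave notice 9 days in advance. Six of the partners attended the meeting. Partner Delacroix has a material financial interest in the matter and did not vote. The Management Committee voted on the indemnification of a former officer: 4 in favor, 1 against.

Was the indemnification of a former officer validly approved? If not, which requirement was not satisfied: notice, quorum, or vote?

Valid — all requirements satisfied.

Notice: 9 days given; 9 required (9 ≥ 9). Satisfied.
Quorum: 6 present, but the 1 interested partner does not count, leaving 5. Quorum is 5. Satisfied.
Vote: the indemnification of a former officer requires two-thirds of the disinterested partners present (6 − 1 = 5). 2/3 of 5 = 3.33, rounded up to 4, so 4 affirmative votes are needed; 4 voted in favor. Satisfied.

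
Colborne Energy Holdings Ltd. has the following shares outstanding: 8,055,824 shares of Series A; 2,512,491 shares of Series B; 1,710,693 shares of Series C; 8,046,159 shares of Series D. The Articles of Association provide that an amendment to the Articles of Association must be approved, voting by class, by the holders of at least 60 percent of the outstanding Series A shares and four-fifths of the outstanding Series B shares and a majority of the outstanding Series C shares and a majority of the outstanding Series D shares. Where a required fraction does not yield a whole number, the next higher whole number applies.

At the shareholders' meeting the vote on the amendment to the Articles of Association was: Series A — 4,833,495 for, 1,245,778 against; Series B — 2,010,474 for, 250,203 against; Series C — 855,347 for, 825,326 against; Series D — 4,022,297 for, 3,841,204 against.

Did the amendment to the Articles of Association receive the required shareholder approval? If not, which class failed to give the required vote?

Not approved — the Series D shares did not give the required vote.

Series A: 3/5 of 8055824 = 4833494.40, rounded up to 4833495; 4,833,495 required, 4,833,495 in favor — approved.
Series B: 4/5 of 2512491 = 2009992.80, rounded up to 2009993; 2,009,993 required, 2,010,474 in favor — approved.
Series C: a majority of 1710693 is 855347; 855,347 required, 855,347 in favor — approved.
Series D: a majority of 8046159 is 4023080; 4,023,080 required, 4,022,297 in favor — not approved.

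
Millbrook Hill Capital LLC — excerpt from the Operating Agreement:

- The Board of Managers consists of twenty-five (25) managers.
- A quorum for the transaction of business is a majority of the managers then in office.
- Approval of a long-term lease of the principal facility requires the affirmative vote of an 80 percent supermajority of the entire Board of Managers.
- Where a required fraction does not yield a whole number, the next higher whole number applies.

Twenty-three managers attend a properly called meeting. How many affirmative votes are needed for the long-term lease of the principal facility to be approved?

20

The long-term lease of the principal facility requires four-fifths of the entire Board of Managers (25).
4/5 of 25 = 20.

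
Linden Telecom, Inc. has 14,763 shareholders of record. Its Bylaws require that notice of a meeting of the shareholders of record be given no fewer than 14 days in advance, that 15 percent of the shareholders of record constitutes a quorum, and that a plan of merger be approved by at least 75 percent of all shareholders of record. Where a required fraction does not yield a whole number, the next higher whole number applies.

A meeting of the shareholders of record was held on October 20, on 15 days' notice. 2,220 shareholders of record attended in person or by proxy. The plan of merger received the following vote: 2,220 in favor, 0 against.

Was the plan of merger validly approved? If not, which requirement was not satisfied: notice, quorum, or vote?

Notice: 15 days given; 14 required. Satisfied.
Quorum: 15% of 14,763 = 2,214.45, rounded up to 2,215; 2,220 present. Satisfied.
Vote: requires three-fourths of all shareholders of record (14,763); 3/4 of 14763 = 11072.25, rounded up to 11073, so 11,073 needed; 2,220 in favor. Not satisfied.

Invalid — vote requirement not satisfied.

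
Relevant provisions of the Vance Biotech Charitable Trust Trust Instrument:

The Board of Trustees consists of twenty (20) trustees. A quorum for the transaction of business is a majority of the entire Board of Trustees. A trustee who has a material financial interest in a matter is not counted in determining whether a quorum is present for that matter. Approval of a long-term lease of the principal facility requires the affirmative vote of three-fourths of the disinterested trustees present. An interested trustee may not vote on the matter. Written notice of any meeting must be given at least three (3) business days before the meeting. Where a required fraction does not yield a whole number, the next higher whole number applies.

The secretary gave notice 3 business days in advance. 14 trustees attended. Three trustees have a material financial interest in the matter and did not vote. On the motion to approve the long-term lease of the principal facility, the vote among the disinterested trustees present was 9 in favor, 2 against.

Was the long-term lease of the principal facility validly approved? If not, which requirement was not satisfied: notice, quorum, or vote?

Notice: 3 business days given; 3 required (3 ≥ 3). Satisfied.
Quorum: 14 present, but the 3 interested trustees do not count, leaving 11. Quorum is 11. Satisfied.
Vote: the long-term lease of the principal facility requires three-fourths of the disinterested trustees present (14 − 3 = 11). 3/4 of 11 = 8.25, rounded up to 9, so 9 affirmative votes are needed; 9 voted in favor. Satisfied.

Valid — all requirements satisfied.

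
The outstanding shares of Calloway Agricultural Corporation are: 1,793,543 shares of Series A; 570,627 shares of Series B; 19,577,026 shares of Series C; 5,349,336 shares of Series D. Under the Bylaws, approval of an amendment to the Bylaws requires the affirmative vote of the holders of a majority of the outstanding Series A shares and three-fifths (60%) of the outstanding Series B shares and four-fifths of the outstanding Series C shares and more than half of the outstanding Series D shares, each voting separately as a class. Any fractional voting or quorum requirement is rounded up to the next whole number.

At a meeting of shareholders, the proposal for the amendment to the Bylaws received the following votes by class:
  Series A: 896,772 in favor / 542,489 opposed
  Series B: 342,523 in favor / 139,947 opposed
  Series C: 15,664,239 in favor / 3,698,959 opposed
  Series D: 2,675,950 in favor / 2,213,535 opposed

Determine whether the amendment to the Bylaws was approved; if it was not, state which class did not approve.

Approved — every class gave the required vote.

Series A: a majority of 1793543 is 896772; 896,772 required, 896,772 in favor — approved.
Series B: 3/5 of 570627 = 342376.20, rounded up to 342377; 342,377 required, 342,523 in favor — approved.
Series C: 4/5 of 19577026 = 15661620.80, rounded up to 15661621; 15,661,621 required, 15,664,239 in favor — approved.
Series D: a majority of 5349336 is 2674669; 2,674,669 required, 2,675,950 in favor — approved.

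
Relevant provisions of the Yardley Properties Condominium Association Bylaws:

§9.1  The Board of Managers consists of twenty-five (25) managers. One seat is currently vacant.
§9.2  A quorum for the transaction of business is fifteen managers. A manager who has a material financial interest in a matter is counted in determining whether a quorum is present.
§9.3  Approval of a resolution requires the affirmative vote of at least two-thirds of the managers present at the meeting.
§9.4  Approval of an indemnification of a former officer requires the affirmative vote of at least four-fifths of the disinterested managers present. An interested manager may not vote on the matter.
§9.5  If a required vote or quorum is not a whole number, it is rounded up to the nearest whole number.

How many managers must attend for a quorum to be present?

15

The quorum is fixed at 15.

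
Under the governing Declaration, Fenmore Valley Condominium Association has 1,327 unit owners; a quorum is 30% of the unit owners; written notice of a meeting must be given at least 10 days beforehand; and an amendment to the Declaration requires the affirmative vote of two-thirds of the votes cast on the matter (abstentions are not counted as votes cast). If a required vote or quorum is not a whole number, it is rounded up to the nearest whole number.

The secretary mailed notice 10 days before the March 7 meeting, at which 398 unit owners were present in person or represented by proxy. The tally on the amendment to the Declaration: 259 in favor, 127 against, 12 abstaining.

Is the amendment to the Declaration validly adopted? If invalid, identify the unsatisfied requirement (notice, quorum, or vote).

Invalid — quorum requirement not satisfied.

Notice: 10 days given; 10 required. Satisfied.
Quorum: 30% of 1,327 = 398.10, rounded up to 399; 398 present. Not satisfied.
Vote: requires two-thirds of the votes cast (398 − 12 abstaining = 386); 2/3 of 386 = 257.33, rounded up to 258, so 258 needed; 259 in favor. Satisfied.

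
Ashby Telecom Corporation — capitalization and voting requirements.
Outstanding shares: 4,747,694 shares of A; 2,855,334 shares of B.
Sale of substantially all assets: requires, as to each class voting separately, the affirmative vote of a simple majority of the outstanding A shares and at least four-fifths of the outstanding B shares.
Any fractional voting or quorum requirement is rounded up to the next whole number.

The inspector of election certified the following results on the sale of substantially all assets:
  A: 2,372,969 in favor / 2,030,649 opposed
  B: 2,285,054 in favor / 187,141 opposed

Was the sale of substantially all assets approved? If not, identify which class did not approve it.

A: a majority of 4747694 is 2373848; 2,373,848 required, 2,372,969 in favor — not approved.
B: 4/5 of 2855334 = 2284267.20, rounded up to 2284268; 2,284,268 required, 2,285,054 in favor — approved.

Not approved — the A shares did not give the required vote.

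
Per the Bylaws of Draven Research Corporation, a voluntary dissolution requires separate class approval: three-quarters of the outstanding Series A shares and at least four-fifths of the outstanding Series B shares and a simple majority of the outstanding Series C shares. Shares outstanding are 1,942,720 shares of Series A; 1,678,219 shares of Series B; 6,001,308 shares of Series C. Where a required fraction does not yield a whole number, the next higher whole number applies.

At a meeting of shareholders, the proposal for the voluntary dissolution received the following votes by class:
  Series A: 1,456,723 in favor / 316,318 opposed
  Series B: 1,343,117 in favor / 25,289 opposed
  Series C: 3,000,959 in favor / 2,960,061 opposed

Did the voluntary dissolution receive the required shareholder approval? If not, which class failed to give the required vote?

Not approved — the Series A shares did not give the required vote.

Series A: 3/4 of 1942720 = 1457040; 1,457,040 required, 1,456,723 in favor — not approved.
Series B: 4/5 of 1678219 = 1342575.20, rounded up to 1342576; 1,342,576 required, 1,343,117 in favor — approved.
Series C: a majority of 6001308 is 3000655; 3,000,655 required, 3,000,959 in favor — approved.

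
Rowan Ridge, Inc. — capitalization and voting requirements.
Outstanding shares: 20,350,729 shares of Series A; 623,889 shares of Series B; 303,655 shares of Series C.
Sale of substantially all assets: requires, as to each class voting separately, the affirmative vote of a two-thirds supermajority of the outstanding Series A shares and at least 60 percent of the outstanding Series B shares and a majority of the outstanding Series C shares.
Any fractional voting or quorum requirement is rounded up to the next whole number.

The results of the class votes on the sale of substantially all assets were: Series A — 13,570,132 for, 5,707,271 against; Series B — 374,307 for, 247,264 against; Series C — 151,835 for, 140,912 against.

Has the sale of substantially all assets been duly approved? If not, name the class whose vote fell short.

Series A: 2/3 of 20350729 = 13567152.67, rounded up to 13567153; 13,567,153 required, 13,570,132 in favor — approved.
Series B: 3/5 of 623889 = 374333.40, rounded up to 374334; 374,334 required, 374,307 in favor — not approved.
Series C: a majority of 303655 is 151828; 151,828 required, 151,835 in favor — approved.

Not approved — the Series B shares did not give the required vote.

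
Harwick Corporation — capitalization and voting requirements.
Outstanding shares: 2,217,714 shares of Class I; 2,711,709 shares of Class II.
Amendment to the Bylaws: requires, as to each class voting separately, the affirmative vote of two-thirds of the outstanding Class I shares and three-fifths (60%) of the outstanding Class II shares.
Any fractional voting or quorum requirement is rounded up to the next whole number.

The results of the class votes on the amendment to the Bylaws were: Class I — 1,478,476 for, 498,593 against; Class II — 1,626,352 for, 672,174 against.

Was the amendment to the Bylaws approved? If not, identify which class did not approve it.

Class I: 2/3 of 2217714 = 1478476; 1,478,476 required, 1,478,476 in favor — approved.
Class II: 3/5 of 2711709 = 1627025.40, rounded up to 1627026; 1,627,026 required, 1,626,352 in favor — not approved.

Not approved — the Class II shares did not give the required vote.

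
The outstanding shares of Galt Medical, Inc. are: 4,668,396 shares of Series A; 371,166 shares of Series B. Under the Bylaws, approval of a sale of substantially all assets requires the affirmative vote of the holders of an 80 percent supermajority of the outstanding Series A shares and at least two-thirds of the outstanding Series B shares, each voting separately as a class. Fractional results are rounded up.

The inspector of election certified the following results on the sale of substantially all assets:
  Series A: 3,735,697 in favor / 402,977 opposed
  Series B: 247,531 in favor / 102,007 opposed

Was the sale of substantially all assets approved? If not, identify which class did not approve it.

Series A: 4/5 of 4668396 = 3734716.80, rounded up to 3734717; 3,734,717 required, 3,735,697 in favor — approved.
Series B: 2/3 of 371166 = 247444; 247,444 required, 247,531 in favor — approved.

Approved — every class gave the required vote.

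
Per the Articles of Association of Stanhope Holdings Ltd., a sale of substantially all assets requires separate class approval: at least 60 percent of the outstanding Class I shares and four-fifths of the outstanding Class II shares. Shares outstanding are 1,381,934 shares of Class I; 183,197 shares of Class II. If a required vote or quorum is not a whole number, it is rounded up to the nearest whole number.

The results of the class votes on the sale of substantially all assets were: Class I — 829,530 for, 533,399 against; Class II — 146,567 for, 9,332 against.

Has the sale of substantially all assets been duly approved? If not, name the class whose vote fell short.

Class I: 3/5 of 1381934 = 829160.40, rounded up to 829161; 829,161 required, 829,530 in favor — approved.
Class II: 4/5 of 183197 = 146557.60, rounded up to 146558; 146,558 required, 146,567 in favor — approved.

Approved — every class gave the required vote.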